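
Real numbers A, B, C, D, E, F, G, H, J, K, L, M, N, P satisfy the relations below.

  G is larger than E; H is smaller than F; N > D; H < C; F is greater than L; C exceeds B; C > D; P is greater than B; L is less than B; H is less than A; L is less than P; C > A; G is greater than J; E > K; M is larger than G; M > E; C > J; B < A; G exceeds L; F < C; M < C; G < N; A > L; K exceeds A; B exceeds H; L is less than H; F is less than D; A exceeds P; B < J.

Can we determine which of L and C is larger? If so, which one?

C

Chaining the given relations: L < H < B < P < A < K < E < G < M < C.
So C is larger.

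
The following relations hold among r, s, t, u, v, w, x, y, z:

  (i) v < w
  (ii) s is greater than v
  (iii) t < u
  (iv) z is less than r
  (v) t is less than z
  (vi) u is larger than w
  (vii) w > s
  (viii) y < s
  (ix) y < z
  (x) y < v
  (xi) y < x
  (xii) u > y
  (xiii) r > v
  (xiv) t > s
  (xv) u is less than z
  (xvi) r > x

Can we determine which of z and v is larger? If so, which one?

v < s and s < t give v < t.
Then t < u extends the chain to u.
With u < z: v < s < t < u < z.
So z is larger.

z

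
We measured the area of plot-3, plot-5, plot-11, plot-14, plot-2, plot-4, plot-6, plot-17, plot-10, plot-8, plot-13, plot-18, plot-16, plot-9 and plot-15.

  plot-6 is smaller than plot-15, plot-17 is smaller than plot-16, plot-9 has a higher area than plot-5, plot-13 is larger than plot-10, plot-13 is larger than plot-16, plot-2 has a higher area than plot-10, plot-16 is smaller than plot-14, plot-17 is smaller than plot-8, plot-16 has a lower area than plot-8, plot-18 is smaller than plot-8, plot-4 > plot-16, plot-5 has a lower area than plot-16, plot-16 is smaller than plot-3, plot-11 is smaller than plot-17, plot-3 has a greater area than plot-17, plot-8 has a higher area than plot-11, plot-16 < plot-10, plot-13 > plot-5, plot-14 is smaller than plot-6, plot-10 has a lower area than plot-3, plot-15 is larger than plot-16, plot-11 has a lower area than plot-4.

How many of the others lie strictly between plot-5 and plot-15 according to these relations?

Chaining upward from plot-5 reaches: plot-16, plot-10, plot-2, plot-14, plot-4, plot-6, plot-3, plot-8, plot-9, plot-13.
Chaining downward from plot-15 reaches: plot-11, plot-17, plot-16, plot-14, plot-6.
Strictly between plot-5 and plot-15 are those in both lists: plot-16, plot-14, plot-6 — 3 elements.

3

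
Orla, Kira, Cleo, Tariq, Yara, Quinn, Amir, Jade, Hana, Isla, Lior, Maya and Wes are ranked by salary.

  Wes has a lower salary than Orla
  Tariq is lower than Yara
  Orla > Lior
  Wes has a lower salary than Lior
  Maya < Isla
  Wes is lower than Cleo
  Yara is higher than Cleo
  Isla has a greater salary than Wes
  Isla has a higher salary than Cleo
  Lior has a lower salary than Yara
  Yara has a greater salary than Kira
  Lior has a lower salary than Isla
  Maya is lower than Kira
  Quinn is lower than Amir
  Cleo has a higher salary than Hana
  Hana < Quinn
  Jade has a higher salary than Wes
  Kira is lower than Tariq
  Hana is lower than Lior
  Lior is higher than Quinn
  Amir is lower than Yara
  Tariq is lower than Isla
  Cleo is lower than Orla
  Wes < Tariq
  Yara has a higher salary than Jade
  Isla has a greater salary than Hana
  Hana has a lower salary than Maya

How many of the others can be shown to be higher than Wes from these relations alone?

7

From Wes the given relations immediately reach Jade, Tariq, Lior, Cleo, Isla, Orla.
From those, Yara — 7 in total.
Nothing else is reachable above Wes; 7 in all.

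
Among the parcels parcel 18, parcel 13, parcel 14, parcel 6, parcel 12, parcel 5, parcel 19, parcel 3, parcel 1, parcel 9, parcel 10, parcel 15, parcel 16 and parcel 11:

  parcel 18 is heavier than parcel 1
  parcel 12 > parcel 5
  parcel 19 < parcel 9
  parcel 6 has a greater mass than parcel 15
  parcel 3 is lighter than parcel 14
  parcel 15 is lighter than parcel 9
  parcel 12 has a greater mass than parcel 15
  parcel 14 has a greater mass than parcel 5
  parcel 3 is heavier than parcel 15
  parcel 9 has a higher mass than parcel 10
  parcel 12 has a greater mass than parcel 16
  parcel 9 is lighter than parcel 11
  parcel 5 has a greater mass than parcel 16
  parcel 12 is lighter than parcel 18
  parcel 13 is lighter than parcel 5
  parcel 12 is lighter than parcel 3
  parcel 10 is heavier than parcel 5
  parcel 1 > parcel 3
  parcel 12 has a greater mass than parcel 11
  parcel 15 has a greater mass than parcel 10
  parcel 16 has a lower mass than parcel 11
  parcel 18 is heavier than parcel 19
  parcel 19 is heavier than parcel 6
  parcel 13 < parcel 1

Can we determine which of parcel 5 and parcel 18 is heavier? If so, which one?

parcel 18

parcel 5 < parcel 10 < parcel 15 < parcel 6 < parcel 19 < parcel 9 < parcel 11 < parcel 12 < parcel 3 < parcel 1 < parcel 18, by transitivity through parcel 10, parcel 15, parcel 6, parcel 19, parcel 9, parcel 11, parcel 12, parcel 3, parcel 1.
So parcel 18 is heavier.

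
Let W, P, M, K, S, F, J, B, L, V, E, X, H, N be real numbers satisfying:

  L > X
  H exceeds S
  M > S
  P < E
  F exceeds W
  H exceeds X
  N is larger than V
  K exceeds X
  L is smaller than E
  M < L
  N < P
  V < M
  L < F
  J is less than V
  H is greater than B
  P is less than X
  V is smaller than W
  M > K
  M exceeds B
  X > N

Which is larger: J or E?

Link the given pairs in sequence: J < V; V < N; N < P; P < X; X < K; K < M; M < L; L < E.
Chaining these gives J < V < N < P < X < K < M < L < E.
So J < E; E is the larger of the two.

E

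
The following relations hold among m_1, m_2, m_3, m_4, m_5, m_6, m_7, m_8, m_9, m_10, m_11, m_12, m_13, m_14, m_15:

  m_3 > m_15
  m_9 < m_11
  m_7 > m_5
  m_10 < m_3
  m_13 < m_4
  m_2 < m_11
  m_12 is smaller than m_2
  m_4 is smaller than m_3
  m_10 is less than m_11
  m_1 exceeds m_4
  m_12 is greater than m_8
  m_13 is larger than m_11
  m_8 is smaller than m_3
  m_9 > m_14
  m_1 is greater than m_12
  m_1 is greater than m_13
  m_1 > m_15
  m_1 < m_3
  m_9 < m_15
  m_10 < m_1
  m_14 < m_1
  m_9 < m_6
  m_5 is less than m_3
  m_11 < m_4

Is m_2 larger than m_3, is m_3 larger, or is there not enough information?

Link the given pairs in sequence: m_2 < m_11; m_11 < m_13; m_13 < m_4; m_4 < m_1; m_1 < m_3.
Together: m_2 < m_11 < m_13 < m_4 < m_1 < m_3.
So m_3 is larger.

m_3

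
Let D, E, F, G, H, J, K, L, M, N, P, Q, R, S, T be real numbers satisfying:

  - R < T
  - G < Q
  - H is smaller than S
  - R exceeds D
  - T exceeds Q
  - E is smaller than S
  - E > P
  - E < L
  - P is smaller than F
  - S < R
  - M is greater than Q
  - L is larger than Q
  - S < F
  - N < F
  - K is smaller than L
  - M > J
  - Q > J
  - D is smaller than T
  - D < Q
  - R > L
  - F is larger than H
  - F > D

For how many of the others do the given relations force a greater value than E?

5

Directly above E: S, L.
One step further: R, F (4 so far).
One step further: T (5 so far).
Nothing else is reachable above E; 5 in all.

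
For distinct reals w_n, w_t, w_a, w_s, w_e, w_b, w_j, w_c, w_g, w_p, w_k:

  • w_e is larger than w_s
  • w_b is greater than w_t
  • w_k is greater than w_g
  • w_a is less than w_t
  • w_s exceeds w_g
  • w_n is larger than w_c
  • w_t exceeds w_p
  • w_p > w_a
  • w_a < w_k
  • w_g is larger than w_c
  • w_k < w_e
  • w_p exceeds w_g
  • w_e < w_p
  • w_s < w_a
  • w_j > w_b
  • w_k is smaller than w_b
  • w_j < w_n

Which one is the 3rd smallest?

Piecing the relations together gives one ordering: w_c < w_g < w_s < w_a < w_k < w_e < w_p < w_t < w_b < w_j < w_n.
The 3rd smallest is w_s.

w_s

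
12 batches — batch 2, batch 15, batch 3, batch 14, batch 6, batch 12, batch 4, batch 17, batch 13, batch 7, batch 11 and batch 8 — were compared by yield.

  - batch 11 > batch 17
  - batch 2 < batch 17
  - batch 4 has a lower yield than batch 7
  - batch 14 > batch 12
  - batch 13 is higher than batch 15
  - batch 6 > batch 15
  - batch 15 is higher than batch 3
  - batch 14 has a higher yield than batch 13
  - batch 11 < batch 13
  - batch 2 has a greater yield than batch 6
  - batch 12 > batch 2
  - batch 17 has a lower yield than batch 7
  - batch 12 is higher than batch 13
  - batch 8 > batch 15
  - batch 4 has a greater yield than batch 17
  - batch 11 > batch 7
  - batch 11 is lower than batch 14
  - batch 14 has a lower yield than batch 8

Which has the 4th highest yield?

batch 13

Piecing the relations together gives one ordering: batch 3 < batch 15 < batch 6 < batch 2 < batch 17 < batch 4 < batch 7 < batch 11 < batch 13 < batch 12 < batch 14 < batch 8.
Counting 4 from the largest end gives batch 13.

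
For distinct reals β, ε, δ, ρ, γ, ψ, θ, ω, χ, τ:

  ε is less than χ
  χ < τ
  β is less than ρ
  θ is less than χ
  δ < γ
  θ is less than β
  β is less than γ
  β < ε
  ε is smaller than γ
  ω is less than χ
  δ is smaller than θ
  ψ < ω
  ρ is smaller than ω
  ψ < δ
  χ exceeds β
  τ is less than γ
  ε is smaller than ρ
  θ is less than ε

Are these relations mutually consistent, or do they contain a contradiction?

Every relation is compatible with ψ < δ < θ < β < ε < ρ < ω < χ < τ < γ; the set is consistent.

consistent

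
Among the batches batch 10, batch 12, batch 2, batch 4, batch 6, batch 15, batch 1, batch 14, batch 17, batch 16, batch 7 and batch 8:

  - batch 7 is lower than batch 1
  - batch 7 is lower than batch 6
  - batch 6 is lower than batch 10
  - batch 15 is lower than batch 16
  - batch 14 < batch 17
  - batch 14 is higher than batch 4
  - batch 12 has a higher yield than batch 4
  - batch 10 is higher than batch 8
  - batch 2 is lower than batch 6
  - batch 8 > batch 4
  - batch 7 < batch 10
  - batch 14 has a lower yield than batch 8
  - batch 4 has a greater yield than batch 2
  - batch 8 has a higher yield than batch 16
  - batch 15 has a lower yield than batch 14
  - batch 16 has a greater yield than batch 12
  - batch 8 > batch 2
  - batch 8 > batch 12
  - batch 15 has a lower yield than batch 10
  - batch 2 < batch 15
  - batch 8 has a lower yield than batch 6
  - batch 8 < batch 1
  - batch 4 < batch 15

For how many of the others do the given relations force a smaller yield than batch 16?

4

Directly below batch 16: batch 15, batch 12.
One step further: batch 2, batch 4 (4 so far).
No other element is forced below batch 16 by the given relations, so the count is 4.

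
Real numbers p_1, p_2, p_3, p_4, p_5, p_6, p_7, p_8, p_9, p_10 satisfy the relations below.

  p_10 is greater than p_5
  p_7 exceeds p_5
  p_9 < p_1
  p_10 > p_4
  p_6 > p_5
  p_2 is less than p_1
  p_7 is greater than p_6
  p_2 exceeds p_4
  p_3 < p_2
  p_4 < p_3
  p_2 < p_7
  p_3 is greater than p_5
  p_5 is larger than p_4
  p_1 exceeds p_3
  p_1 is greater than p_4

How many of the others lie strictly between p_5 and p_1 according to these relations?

2

The relations place p_5 below p_1. An element lies strictly between them when it is forced above p_5 and also forced below p_1.
Above p_5: {p_3, p_10, p_6, p_2, p_7}. Below p_1: {p_9, p_4, p_3, p_2}.
Intersection: {p_3, p_2} — 2.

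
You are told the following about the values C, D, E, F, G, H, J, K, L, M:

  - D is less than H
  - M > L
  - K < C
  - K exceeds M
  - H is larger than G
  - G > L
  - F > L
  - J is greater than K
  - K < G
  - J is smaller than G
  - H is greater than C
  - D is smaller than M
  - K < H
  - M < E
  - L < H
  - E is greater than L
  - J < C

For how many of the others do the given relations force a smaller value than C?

5

From C the given relations immediately reach K, J.
From those, M — 3 in total.
From those, D, L — 5 in total.
Nothing else is reachable below C; 5 in all.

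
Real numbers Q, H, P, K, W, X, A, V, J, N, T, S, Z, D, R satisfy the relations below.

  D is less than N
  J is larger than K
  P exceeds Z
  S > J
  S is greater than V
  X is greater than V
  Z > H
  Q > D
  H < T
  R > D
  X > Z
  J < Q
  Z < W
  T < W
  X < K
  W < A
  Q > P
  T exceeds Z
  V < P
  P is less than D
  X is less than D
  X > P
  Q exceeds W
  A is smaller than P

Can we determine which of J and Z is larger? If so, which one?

The relevant relations are Z < T; T < W; W < A; A < P; P < X; X < K; K < J.
Chaining these gives Z < T < W < A < P < X < K < J.
So J is larger.

J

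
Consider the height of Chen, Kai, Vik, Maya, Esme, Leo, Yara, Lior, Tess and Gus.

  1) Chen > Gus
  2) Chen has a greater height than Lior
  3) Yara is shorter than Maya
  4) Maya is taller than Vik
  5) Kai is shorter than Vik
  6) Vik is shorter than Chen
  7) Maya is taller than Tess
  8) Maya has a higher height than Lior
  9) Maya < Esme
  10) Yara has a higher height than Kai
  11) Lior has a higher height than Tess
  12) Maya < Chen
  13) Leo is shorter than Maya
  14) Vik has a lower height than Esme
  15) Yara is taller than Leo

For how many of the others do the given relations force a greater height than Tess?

4

The elements the relations force above Tess are Lior, Maya, Esme, Chen — no chain reaches any other.
That is 4.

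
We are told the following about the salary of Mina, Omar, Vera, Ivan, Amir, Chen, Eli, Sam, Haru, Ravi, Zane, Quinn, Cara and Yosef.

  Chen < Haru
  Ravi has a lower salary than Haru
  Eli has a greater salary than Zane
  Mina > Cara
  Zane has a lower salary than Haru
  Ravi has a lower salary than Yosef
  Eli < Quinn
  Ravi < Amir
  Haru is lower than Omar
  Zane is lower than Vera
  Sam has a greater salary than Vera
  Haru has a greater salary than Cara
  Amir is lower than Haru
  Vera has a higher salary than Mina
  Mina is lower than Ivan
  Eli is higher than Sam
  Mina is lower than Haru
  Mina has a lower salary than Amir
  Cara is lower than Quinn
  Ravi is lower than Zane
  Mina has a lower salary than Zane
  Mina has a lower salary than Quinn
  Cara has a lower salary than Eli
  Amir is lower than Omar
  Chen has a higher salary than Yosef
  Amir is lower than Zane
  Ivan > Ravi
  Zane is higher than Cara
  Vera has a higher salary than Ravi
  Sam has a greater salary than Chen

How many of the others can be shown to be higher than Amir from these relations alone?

The elements the relations force above Amir are Zane, Vera, Sam, Eli, Quinn, Haru, Omar — no chain reaches any other.
That is 7.

7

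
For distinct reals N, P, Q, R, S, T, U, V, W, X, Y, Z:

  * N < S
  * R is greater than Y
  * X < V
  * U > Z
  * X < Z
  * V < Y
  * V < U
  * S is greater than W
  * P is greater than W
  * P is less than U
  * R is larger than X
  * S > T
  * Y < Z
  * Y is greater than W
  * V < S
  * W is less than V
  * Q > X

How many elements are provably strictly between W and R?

2

The relations place W below R. An element lies strictly between them when it is forced above W and also forced below R.
Above W: {P, V, Y, Z, U, S}. Below R: {X, V, Y}.
Intersection: {V, Y} — 2.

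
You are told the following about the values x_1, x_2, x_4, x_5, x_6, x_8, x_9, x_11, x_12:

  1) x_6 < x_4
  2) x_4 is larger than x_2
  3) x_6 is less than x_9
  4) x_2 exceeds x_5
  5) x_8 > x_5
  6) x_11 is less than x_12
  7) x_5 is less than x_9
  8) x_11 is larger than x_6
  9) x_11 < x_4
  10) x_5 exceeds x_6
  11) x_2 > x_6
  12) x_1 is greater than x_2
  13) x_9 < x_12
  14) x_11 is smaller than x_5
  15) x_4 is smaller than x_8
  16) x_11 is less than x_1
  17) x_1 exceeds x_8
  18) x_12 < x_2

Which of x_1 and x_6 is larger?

x_1

Chaining the given relations: x_6 < x_11 < x_5 < x_9 < x_12 < x_2 < x_4 < x_8 < x_1.
So x_6 < x_1; x_1 is the larger of the two.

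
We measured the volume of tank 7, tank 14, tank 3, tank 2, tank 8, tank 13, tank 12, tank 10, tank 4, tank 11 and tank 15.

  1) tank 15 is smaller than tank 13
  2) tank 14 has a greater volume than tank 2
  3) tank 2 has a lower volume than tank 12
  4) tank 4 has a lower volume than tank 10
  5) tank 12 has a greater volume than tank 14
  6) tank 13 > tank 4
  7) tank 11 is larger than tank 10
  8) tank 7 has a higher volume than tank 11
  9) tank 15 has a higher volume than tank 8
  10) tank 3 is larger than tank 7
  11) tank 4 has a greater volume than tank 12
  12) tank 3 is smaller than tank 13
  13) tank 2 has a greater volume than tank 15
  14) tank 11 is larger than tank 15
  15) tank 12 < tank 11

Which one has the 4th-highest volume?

Piecing the relations together gives one ordering: tank 8 < tank 15 < tank 2 < tank 14 < tank 12 < tank 4 < tank 10 < tank 11 < tank 7 < tank 3 < tank 13.
Counting 4 from the largest end gives tank 11.

tank 11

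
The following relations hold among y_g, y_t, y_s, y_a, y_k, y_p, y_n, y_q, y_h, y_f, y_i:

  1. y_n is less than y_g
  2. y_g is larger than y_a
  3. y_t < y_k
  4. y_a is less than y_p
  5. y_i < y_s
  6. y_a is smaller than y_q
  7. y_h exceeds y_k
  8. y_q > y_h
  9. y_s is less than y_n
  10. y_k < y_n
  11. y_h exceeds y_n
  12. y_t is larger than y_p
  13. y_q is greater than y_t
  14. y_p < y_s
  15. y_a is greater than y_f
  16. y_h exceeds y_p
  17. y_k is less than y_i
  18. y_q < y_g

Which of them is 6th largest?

y_i

The consecutive relations fix a unique order: y_f < y_a < y_p < y_t < y_k < y_i < y_s < y_n < y_h < y_q < y_g.
Counting 6 from the largest end gives y_i.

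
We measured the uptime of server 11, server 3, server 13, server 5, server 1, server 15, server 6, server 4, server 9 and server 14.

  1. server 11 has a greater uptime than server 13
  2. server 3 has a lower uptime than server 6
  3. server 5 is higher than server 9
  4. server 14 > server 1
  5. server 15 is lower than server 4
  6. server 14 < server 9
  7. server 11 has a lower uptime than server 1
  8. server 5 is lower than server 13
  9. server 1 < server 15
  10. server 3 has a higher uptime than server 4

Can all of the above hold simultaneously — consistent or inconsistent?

inconsistent

Chaining the given relations yields server 14 < server 9 < server 5 < server 13 < server 11 < server 1, so server 14 < server 1. But one relation states server 1 < server 14. These cannot both hold.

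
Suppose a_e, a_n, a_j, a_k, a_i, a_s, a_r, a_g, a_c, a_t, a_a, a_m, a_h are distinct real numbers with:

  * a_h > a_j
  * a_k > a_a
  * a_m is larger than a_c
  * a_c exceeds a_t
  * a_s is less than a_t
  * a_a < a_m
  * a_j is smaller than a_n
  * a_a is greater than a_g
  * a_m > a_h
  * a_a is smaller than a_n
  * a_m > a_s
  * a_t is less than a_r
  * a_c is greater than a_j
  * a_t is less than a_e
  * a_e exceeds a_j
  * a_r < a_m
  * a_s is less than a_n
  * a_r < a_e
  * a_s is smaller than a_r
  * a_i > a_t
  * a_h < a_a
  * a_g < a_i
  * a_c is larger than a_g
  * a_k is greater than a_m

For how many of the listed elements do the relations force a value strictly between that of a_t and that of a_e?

The relations place a_t below a_e. An element lies strictly between them when it is forced above a_t and also forced below a_e.
Above a_t: {a_i, a_c, a_r, a_m, a_k}. Below a_e: {a_s, a_j, a_r}.
Intersection: {a_r} — 1.

1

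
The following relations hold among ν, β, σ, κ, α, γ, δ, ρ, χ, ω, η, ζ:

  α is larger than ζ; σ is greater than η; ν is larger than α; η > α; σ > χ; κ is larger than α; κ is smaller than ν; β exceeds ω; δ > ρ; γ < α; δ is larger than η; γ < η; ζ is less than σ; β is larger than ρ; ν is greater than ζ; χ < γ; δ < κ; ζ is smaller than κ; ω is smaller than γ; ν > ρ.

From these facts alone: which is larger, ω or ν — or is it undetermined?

ω < γ and γ < η give ω < η.
With η < δ: ω < γ < η < δ.
Then δ < κ extends the chain to κ.
Then κ < ν extends the chain to ν.
So ν is larger.

ν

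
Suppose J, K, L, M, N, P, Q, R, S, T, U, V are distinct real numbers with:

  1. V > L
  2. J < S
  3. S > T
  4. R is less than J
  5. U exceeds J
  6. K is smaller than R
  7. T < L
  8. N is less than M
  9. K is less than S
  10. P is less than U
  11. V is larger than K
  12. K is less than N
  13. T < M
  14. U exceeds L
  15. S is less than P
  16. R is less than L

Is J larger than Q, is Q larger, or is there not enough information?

undetermined

Following every chain through J: above J we get S, P, U; below J we get K, R.
Q is not reached, and no chain runs the other way from Q to J.
So the given relations leave the order of J and Q undetermined.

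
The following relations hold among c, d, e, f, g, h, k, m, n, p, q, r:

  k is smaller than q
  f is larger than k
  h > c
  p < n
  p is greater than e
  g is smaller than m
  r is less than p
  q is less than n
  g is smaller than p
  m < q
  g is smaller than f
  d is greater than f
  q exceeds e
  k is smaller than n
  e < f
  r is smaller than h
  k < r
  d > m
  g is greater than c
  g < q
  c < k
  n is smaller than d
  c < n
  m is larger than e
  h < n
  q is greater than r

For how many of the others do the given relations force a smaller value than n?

Directly below n: c, k, p, q, h.
One step further: g, e, r, m (9 so far).
No other element is forced below n by the given relations, so the count is 9.

9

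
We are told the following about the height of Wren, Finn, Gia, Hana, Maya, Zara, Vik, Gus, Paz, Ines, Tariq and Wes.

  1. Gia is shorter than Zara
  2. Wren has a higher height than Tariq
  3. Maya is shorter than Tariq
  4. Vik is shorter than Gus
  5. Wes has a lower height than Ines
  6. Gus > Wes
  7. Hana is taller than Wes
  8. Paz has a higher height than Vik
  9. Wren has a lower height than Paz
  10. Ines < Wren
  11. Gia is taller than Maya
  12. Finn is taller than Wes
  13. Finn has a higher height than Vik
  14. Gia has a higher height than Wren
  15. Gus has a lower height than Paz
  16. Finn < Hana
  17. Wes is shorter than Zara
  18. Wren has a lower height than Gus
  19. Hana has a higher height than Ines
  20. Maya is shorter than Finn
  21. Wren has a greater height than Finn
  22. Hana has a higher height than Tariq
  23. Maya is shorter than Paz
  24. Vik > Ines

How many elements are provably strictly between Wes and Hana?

3

The relations place Wes below Hana. An element lies strictly between them when it is forced above Wes and also forced below Hana.
Above Wes: {Ines, Vik, Finn, Wren, Gia, Gus, Paz, Zara}. Below Hana: {Ines, Maya, Tariq, Vik, Finn}.
Intersection: {Ines, Vik, Finn} — 3.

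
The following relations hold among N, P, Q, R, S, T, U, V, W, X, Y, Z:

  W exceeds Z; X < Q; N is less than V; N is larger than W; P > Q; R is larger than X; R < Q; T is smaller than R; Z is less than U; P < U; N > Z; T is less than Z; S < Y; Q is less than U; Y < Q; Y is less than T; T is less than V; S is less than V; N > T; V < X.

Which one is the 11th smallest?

P

Chaining the given pairs: S < Y < T < Z < W < N < V < X < R < Q < P < U.
Counting 11 from the smallest end gives P.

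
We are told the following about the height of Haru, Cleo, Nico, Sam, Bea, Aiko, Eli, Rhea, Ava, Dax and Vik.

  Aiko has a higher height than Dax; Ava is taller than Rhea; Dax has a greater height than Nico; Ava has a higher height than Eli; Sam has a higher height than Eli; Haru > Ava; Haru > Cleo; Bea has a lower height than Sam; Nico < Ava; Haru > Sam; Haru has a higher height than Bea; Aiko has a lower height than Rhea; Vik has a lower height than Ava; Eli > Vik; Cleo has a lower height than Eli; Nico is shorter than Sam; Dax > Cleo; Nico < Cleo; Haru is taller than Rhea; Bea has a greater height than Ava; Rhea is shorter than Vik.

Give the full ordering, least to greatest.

Nico < Cleo < Dax < Aiko < Rhea < Vik < Eli < Ava < Bea < Sam < Haru

The consecutive links are each given: Nico < Cleo; Cleo < Dax; Dax < Aiko; Aiko < Rhea; Rhea < Vik; Vik < Eli; Eli < Ava; Ava < Bea; Bea < Sam; Sam < Haru.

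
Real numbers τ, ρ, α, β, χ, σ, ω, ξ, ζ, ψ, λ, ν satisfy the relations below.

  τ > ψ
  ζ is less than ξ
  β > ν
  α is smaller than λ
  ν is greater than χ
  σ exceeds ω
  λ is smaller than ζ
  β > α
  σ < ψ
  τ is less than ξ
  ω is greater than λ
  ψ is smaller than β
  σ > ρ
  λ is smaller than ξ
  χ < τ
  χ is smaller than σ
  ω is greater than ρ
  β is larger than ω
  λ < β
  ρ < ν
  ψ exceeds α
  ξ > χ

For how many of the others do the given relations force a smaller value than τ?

Directly below τ: χ, ψ.
One step further: α, σ (4 so far).
One step further: ρ, ω (6 so far).
One step further: λ (7 so far).
Nothing else is reachable below τ; 7 in all.

7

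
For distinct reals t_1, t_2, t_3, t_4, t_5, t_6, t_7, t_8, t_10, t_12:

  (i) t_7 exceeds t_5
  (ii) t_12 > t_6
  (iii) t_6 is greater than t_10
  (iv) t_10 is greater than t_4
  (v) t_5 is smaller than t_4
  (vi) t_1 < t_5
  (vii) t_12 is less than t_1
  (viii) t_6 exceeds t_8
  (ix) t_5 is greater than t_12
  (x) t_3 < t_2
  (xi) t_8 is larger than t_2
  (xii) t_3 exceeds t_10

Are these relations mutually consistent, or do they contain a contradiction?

Chaining the given relations yields t_4 < t_10 < t_3 < t_2 < t_8 < t_6 < t_12 < t_1 < t_5, so t_4 < t_5. But one relation states t_5 < t_4. These cannot both hold.

inconsistent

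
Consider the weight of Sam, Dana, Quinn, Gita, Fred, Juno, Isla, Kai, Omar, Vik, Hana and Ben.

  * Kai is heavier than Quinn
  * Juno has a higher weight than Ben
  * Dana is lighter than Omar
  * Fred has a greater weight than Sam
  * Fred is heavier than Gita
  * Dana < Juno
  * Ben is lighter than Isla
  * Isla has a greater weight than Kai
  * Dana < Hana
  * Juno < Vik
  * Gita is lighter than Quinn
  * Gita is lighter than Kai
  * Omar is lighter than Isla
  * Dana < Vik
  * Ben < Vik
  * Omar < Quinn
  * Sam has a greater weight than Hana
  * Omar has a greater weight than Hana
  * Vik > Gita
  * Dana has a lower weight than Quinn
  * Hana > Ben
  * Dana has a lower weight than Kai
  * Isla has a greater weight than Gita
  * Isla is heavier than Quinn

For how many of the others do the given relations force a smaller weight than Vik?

4

From Vik the given relations immediately reach Dana, Ben, Juno, Gita.
Nothing else is reachable below Vik; 4 in all.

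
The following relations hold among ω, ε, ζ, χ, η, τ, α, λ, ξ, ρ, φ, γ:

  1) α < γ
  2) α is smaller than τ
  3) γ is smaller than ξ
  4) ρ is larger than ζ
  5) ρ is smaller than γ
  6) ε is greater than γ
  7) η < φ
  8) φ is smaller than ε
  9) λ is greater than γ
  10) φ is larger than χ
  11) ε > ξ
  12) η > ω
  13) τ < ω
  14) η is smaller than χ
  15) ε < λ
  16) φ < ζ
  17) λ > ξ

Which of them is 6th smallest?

φ

Piecing the relations together gives one ordering: α < τ < ω < η < χ < φ < ζ < ρ < γ < ξ < ε < λ.
Counting 6 from the smallest end gives φ.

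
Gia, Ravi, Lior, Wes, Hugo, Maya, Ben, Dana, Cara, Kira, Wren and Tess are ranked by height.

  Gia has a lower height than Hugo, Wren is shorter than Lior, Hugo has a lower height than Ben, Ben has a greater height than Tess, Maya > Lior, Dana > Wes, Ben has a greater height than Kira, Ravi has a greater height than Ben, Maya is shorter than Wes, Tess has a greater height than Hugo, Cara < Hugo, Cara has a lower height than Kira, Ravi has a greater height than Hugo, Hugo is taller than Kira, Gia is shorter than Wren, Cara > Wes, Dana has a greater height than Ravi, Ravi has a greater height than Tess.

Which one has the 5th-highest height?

Hugo

Piecing the relations together gives one ordering: Gia < Wren < Lior < Maya < Wes < Cara < Kira < Hugo < Tess < Ben < Ravi < Dana.
The 5th largest is Hugo.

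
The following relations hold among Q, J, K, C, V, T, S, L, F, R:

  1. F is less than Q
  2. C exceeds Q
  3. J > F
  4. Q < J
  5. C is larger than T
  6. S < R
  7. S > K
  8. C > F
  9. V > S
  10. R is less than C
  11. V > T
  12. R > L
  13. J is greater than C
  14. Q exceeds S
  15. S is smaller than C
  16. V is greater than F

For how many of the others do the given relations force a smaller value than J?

Directly below J: F, Q, C.
One step further: T, S, R (6 so far).
One step further: K, L (8 so far).
Nothing else is reachable below J; 8 in all.

8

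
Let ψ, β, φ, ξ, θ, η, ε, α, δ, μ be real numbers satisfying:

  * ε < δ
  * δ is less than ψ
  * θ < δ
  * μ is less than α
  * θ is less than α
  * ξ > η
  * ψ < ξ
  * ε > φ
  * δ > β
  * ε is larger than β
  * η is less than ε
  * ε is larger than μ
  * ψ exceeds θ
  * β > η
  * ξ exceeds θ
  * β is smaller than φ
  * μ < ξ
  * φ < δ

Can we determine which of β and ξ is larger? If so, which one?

Following the relations from β: β < φ < ε < δ < ψ < ξ.
So ξ is larger.

ξ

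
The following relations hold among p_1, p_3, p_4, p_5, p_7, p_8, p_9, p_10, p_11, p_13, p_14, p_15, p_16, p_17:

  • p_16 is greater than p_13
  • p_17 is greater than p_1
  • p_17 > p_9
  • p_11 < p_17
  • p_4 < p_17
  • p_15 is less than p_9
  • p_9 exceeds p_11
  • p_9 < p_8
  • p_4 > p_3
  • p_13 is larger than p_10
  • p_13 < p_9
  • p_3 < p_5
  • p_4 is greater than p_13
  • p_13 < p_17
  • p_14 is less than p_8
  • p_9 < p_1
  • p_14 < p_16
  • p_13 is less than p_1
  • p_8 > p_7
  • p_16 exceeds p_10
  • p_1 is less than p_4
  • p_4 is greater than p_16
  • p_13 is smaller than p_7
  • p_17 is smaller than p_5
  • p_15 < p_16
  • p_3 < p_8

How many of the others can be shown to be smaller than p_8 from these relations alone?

Directly below p_8: p_9, p_14, p_3, p_7.
One step further: p_15, p_13, p_11 (7 so far).
One step further: p_10 (8 so far).
Nothing else is reachable below p_8; 8 in all.

8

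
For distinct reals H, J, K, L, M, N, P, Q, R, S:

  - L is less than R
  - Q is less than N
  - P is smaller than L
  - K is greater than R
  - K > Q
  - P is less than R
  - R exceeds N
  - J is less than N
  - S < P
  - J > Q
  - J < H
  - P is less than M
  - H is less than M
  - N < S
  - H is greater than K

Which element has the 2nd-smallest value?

J

The consecutive relations fix a unique order: Q < J < N < S < P < L < R < K < H < M.
The 2nd smallest is J.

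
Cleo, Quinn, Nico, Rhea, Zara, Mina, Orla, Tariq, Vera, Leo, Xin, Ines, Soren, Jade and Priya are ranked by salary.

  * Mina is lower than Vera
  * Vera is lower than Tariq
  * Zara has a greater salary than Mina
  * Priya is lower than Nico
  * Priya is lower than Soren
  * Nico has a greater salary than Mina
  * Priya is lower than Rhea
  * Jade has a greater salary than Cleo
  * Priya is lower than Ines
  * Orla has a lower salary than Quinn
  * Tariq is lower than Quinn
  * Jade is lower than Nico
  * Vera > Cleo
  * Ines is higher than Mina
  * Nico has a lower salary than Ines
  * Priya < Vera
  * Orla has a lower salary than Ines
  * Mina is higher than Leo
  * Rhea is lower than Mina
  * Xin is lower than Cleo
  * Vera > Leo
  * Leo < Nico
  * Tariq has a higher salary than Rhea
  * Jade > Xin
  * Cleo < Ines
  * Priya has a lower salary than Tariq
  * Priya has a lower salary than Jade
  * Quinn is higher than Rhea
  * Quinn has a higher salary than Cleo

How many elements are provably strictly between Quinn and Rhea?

The relations place Rhea below Quinn. An element lies strictly between them when it is forced above Rhea and also forced below Quinn.
Above Rhea: {Mina, Zara, Vera, Tariq, Nico, Ines}. Below Quinn: {Xin, Leo, Priya, Cleo, Mina, Orla, Vera, Tariq}.
Intersection: {Mina, Vera, Tariq} — 3.

3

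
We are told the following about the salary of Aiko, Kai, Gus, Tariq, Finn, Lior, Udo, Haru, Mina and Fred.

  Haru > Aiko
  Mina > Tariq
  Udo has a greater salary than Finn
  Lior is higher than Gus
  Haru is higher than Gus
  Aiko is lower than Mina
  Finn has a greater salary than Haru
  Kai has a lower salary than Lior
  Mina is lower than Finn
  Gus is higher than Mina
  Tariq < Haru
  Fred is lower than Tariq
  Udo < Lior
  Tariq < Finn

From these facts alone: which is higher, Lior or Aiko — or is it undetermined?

Lior

Following the relations from Aiko: Aiko < Mina < Gus < Haru < Finn < Udo < Lior.
So Lior is higher.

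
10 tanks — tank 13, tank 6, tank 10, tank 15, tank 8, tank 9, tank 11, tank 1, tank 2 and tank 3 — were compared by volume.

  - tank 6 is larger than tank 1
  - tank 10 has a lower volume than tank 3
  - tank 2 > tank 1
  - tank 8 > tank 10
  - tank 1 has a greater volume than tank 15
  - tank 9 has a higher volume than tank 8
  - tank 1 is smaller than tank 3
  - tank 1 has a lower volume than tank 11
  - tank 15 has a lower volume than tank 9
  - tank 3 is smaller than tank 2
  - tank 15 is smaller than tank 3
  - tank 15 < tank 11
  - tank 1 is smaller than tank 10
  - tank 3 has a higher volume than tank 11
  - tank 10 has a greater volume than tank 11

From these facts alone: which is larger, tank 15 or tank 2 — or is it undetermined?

tank 2

Link the given pairs in sequence: tank 15 < tank 1; tank 1 < tank 10; tank 10 < tank 3; tank 3 < tank 2.
Chaining these gives tank 15 < tank 1 < tank 10 < tank 3 < tank 2.
So tank 2 is larger.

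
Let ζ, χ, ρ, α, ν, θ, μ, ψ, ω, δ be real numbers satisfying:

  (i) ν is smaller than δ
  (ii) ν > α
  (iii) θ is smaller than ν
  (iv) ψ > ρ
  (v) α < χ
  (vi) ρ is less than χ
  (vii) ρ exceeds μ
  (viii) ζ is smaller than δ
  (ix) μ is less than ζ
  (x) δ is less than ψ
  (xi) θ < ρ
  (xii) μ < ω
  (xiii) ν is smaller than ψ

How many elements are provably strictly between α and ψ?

2

Chaining upward from α reaches: ν, χ, δ.
Chaining downward from ψ reaches: μ, ζ, θ, ν, ρ, δ.
Strictly between α and ψ are those in both lists: ν, δ — 2 elements.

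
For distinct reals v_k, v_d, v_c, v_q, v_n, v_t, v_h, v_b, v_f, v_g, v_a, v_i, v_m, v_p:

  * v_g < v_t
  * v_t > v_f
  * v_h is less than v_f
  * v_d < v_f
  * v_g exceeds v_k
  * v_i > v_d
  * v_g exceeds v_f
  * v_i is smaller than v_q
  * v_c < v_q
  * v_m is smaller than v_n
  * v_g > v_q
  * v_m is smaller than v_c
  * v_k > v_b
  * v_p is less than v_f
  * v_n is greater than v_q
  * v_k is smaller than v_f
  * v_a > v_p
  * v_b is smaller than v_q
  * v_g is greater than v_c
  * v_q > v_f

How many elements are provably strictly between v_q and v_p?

Chaining upward from v_p reaches: v_f, v_a, v_g, v_n, v_t.
Chaining downward from v_q reaches: v_d, v_b, v_m, v_h, v_k, v_c, v_i, v_f.
Strictly between v_p and v_q are those in both lists: v_f — 1 element.

1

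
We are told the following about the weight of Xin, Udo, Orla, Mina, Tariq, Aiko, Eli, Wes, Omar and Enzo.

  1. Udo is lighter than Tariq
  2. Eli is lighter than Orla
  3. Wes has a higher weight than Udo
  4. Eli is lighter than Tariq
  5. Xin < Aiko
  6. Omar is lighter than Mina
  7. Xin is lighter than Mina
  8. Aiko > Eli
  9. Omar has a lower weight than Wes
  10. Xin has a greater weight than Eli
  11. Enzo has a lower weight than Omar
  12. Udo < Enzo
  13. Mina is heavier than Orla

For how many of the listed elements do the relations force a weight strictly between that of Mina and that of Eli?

Chaining upward from Eli reaches: Orla, Xin, Tariq, Aiko.
Chaining downward from Mina reaches: Udo, Orla, Xin, Enzo, Omar.
Strictly between Eli and Mina are those in both lists: Orla, Xin — 2 elements.

2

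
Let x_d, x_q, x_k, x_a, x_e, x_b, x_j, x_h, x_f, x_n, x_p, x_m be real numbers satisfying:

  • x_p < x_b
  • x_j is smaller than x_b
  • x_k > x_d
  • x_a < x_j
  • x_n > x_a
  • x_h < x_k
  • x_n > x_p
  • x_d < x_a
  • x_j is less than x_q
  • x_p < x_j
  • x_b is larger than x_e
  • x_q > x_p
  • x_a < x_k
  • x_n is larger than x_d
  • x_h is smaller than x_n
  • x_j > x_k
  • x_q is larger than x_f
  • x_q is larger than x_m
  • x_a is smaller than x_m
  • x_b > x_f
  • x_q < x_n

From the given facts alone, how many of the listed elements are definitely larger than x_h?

5

From x_h the given relations immediately reach x_k, x_n.
From those, x_j — 3 in total.
From those, x_q, x_b — 5 in total.
No other element is forced above x_h by the given relations, so the count is 5.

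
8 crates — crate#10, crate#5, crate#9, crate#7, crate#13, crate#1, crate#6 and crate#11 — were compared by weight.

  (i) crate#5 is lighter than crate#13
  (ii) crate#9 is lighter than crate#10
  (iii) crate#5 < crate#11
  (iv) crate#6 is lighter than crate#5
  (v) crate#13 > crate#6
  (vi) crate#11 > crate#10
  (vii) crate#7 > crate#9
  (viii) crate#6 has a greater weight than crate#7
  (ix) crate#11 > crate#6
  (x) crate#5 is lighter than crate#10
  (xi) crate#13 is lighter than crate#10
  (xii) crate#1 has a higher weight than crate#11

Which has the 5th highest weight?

crate#5

The consecutive relations fix a unique order: crate#9 < crate#7 < crate#6 < crate#5 < crate#13 < crate#10 < crate#11 < crate#1.
Counting 5 from the largest end gives crate#5.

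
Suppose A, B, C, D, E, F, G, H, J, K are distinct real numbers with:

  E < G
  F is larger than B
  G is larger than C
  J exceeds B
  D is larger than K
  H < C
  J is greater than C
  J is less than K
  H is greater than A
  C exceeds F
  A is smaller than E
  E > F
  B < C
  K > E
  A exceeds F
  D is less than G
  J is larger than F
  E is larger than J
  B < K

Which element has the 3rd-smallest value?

A

Piecing the relations together gives one ordering: B < F < A < H < C < J < E < K < D < G.
The 3rd smallest is A.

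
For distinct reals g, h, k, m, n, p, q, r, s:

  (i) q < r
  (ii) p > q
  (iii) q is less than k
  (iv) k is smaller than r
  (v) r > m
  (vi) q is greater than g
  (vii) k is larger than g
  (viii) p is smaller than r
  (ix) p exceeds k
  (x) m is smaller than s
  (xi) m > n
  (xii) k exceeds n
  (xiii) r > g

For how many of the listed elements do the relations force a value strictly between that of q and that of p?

Chaining upward from q reaches: k, r.
Chaining downward from p reaches: n, g, k.
Strictly between q and p are those in both lists: k — 1 element.

1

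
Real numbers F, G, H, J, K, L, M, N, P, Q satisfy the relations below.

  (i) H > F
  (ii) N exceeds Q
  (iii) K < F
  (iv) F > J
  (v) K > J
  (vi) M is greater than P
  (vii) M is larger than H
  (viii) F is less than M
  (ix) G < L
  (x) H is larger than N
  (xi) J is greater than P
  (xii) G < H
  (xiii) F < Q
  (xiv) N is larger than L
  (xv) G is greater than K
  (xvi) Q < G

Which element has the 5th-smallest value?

The consecutive relations fix a unique order: P < J < K < F < Q < G < L < N < H < M.
The 5th smallest is Q.

Q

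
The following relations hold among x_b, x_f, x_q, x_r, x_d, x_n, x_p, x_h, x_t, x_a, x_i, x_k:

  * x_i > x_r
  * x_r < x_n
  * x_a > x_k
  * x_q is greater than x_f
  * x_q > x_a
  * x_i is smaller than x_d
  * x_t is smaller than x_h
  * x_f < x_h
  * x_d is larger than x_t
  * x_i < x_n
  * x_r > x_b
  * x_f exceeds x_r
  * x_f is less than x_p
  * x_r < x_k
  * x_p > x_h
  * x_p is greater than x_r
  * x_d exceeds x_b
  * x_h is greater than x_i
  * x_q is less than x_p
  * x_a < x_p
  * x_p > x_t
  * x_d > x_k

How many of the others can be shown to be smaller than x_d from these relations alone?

5

From x_d the given relations immediately reach x_b, x_t, x_k, x_i.
From those, x_r — 5 in total.
No other element is forced below x_d by the given relations, so the count is 5.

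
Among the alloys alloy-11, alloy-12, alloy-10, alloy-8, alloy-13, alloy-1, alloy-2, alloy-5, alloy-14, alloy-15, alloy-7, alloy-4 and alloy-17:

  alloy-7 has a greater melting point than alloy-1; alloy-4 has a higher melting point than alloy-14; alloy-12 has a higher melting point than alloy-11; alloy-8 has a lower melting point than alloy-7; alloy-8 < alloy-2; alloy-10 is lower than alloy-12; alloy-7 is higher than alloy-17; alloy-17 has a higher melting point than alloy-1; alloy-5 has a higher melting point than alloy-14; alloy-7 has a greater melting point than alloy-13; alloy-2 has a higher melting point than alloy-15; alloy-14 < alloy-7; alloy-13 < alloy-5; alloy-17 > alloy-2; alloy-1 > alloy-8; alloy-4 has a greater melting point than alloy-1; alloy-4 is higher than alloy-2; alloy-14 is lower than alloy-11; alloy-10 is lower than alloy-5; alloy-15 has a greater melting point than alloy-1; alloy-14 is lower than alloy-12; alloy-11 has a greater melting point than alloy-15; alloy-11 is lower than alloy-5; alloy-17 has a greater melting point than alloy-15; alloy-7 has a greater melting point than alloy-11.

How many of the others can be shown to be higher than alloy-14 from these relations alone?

From alloy-14 the given relations immediately reach alloy-11, alloy-12, alloy-5, alloy-4, alloy-7.
No other element is forced above alloy-14 by the given relations, so the count is 5.

5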